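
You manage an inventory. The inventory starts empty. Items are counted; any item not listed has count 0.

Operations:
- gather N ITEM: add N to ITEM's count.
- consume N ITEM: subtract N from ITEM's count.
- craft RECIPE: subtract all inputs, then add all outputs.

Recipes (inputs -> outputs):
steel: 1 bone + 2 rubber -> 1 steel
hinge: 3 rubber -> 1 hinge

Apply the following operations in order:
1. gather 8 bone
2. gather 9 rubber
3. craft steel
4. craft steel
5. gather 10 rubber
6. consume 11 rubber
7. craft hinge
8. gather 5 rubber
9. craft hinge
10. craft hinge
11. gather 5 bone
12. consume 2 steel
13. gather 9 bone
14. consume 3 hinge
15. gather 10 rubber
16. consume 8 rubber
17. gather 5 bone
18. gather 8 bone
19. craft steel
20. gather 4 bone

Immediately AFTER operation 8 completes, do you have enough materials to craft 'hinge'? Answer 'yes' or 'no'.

Answer: yes

Derivation:
After 1 (gather 8 bone): bone=8
After 2 (gather 9 rubber): bone=8 rubber=9
After 3 (craft steel): bone=7 rubber=7 steel=1
After 4 (craft steel): bone=6 rubber=5 steel=2
After 5 (gather 10 rubber): bone=6 rubber=15 steel=2
After 6 (consume 11 rubber): bone=6 rubber=4 steel=2
After 7 (craft hinge): bone=6 hinge=1 rubber=1 steel=2
After 8 (gather 5 rubber): bone=6 hinge=1 rubber=6 steel=2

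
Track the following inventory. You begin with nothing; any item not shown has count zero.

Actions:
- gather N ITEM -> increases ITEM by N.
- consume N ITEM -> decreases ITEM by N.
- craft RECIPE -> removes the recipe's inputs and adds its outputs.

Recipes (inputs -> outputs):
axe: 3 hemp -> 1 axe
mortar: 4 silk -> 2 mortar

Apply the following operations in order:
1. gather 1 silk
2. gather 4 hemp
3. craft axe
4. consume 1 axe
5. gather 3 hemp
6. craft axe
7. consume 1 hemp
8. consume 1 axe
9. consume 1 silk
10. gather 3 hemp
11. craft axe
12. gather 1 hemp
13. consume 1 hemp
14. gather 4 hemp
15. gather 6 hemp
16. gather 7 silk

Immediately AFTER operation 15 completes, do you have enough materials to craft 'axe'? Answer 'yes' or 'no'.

After 1 (gather 1 silk): silk=1
After 2 (gather 4 hemp): hemp=4 silk=1
After 3 (craft axe): axe=1 hemp=1 silk=1
After 4 (consume 1 axe): hemp=1 silk=1
After 5 (gather 3 hemp): hemp=4 silk=1
After 6 (craft axe): axe=1 hemp=1 silk=1
After 7 (consume 1 hemp): axe=1 silk=1
After 8 (consume 1 axe): silk=1
After 9 (consume 1 silk): (empty)
After 10 (gather 3 hemp): hemp=3
After 11 (craft axe): axe=1
After 12 (gather 1 hemp): axe=1 hemp=1
After 13 (consume 1 hemp): axe=1
After 14 (gather 4 hemp): axe=1 hemp=4
After 15 (gather 6 hemp): axe=1 hemp=10

Answer: yes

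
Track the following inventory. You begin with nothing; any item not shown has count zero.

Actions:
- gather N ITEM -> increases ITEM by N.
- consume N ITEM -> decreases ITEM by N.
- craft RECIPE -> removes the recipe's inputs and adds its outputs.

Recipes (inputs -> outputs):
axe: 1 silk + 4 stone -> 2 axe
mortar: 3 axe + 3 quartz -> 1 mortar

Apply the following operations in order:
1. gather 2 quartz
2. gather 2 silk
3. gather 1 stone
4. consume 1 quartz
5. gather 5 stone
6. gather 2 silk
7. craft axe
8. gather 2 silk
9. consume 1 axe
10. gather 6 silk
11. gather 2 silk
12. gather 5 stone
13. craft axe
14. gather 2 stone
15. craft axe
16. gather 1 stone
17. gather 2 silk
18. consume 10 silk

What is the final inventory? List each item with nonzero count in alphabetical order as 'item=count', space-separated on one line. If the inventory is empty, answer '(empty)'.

Answer: axe=5 quartz=1 silk=3 stone=2

Derivation:
After 1 (gather 2 quartz): quartz=2
After 2 (gather 2 silk): quartz=2 silk=2
After 3 (gather 1 stone): quartz=2 silk=2 stone=1
After 4 (consume 1 quartz): quartz=1 silk=2 stone=1
After 5 (gather 5 stone): quartz=1 silk=2 stone=6
After 6 (gather 2 silk): quartz=1 silk=4 stone=6
After 7 (craft axe): axe=2 quartz=1 silk=3 stone=2
After 8 (gather 2 silk): axe=2 quartz=1 silk=5 stone=2
After 9 (consume 1 axe): axe=1 quartz=1 silk=5 stone=2
After 10 (gather 6 silk): axe=1 quartz=1 silk=11 stone=2
After 11 (gather 2 silk): axe=1 quartz=1 silk=13 stone=2
After 12 (gather 5 stone): axe=1 quartz=1 silk=13 stone=7
After 13 (craft axe): axe=3 quartz=1 silk=12 stone=3
After 14 (gather 2 stone): axe=3 quartz=1 silk=12 stone=5
After 15 (craft axe): axe=5 quartz=1 silk=11 stone=1
After 16 (gather 1 stone): axe=5 quartz=1 silk=11 stone=2
After 17 (gather 2 silk): axe=5 quartz=1 silk=13 stone=2
After 18 (consume 10 silk): axe=5 quartz=1 silk=3 stone=2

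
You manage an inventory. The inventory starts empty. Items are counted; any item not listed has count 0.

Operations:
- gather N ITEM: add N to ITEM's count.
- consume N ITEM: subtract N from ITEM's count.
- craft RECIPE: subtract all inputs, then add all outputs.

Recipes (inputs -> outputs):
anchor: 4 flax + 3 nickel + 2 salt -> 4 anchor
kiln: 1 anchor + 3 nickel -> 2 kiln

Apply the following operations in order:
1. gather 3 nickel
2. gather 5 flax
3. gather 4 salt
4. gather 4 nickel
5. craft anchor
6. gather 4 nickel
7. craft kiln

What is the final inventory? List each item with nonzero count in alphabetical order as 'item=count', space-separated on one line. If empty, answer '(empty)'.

After 1 (gather 3 nickel): nickel=3
After 2 (gather 5 flax): flax=5 nickel=3
After 3 (gather 4 salt): flax=5 nickel=3 salt=4
After 4 (gather 4 nickel): flax=5 nickel=7 salt=4
After 5 (craft anchor): anchor=4 flax=1 nickel=4 salt=2
After 6 (gather 4 nickel): anchor=4 flax=1 nickel=8 salt=2
After 7 (craft kiln): anchor=3 flax=1 kiln=2 nickel=5 salt=2

Answer: anchor=3 flax=1 kiln=2 nickel=5 salt=2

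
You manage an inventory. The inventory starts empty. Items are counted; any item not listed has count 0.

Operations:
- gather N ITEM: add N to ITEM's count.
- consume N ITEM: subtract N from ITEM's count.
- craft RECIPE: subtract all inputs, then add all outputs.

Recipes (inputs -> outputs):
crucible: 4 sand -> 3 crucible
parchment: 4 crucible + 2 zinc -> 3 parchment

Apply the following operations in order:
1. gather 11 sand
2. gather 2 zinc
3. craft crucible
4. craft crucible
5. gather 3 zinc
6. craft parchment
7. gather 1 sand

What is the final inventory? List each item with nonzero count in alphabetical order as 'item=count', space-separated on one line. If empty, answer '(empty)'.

Answer: crucible=2 parchment=3 sand=4 zinc=3

Derivation:
After 1 (gather 11 sand): sand=11
After 2 (gather 2 zinc): sand=11 zinc=2
After 3 (craft crucible): crucible=3 sand=7 zinc=2
After 4 (craft crucible): crucible=6 sand=3 zinc=2
After 5 (gather 3 zinc): crucible=6 sand=3 zinc=5
After 6 (craft parchment): crucible=2 parchment=3 sand=3 zinc=3
After 7 (gather 1 sand): crucible=2 parchment=3 sand=4 zinc=3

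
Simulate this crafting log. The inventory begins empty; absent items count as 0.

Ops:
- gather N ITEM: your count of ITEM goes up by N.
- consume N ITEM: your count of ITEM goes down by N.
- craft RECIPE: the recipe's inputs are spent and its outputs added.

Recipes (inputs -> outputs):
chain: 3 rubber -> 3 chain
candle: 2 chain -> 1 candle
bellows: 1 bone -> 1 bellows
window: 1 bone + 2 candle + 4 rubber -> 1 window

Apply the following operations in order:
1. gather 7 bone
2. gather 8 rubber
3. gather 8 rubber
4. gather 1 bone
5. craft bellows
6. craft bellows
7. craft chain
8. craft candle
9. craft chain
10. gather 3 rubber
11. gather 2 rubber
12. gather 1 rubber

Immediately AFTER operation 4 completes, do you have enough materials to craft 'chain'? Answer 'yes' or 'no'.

After 1 (gather 7 bone): bone=7
After 2 (gather 8 rubber): bone=7 rubber=8
After 3 (gather 8 rubber): bone=7 rubber=16
After 4 (gather 1 bone): bone=8 rubber=16

Answer: yes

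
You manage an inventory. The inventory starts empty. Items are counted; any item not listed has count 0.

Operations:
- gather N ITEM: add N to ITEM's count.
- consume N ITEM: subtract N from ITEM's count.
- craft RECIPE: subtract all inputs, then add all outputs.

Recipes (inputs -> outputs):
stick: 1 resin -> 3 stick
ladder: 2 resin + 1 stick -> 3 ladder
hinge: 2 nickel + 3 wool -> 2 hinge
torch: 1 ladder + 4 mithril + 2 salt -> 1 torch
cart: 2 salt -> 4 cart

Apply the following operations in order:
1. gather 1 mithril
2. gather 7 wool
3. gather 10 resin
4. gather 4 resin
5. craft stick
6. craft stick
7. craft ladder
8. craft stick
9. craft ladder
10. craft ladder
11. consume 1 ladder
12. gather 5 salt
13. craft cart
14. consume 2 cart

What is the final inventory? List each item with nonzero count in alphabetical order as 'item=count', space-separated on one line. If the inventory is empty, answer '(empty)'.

After 1 (gather 1 mithril): mithril=1
After 2 (gather 7 wool): mithril=1 wool=7
After 3 (gather 10 resin): mithril=1 resin=10 wool=7
After 4 (gather 4 resin): mithril=1 resin=14 wool=7
After 5 (craft stick): mithril=1 resin=13 stick=3 wool=7
After 6 (craft stick): mithril=1 resin=12 stick=6 wool=7
After 7 (craft ladder): ladder=3 mithril=1 resin=10 stick=5 wool=7
After 8 (craft stick): ladder=3 mithril=1 resin=9 stick=8 wool=7
After 9 (craft ladder): ladder=6 mithril=1 resin=7 stick=7 wool=7
After 10 (craft ladder): ladder=9 mithril=1 resin=5 stick=6 wool=7
After 11 (consume 1 ladder): ladder=8 mithril=1 resin=5 stick=6 wool=7
After 12 (gather 5 salt): ladder=8 mithril=1 resin=5 salt=5 stick=6 wool=7
After 13 (craft cart): cart=4 ladder=8 mithril=1 resin=5 salt=3 stick=6 wool=7
After 14 (consume 2 cart): cart=2 ladder=8 mithril=1 resin=5 salt=3 stick=6 wool=7

Answer: cart=2 ladder=8 mithril=1 resin=5 salt=3 stick=6 wool=7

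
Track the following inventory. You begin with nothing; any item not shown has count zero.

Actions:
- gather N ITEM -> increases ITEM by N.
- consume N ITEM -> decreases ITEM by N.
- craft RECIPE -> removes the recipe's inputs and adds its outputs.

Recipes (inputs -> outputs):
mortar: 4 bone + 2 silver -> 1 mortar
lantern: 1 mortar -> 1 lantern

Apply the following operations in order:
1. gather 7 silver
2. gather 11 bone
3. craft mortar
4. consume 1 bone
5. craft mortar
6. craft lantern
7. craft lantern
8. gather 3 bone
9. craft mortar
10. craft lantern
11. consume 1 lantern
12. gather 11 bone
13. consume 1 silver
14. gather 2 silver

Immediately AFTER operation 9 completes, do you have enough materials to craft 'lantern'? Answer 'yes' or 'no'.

After 1 (gather 7 silver): silver=7
After 2 (gather 11 bone): bone=11 silver=7
After 3 (craft mortar): bone=7 mortar=1 silver=5
After 4 (consume 1 bone): bone=6 mortar=1 silver=5
After 5 (craft mortar): bone=2 mortar=2 silver=3
After 6 (craft lantern): bone=2 lantern=1 mortar=1 silver=3
After 7 (craft lantern): bone=2 lantern=2 silver=3
After 8 (gather 3 bone): bone=5 lantern=2 silver=3
After 9 (craft mortar): bone=1 lantern=2 mortar=1 silver=1

Answer: yes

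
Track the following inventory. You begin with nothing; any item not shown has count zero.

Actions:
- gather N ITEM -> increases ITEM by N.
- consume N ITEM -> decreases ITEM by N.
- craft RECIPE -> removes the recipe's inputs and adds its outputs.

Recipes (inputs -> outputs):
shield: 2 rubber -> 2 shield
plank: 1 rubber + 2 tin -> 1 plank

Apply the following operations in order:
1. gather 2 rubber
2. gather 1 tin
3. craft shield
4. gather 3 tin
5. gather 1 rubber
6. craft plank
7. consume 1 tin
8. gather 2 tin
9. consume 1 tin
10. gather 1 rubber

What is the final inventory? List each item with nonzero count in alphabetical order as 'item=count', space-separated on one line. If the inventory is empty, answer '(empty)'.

After 1 (gather 2 rubber): rubber=2
After 2 (gather 1 tin): rubber=2 tin=1
After 3 (craft shield): shield=2 tin=1
After 4 (gather 3 tin): shield=2 tin=4
After 5 (gather 1 rubber): rubber=1 shield=2 tin=4
After 6 (craft plank): plank=1 shield=2 tin=2
After 7 (consume 1 tin): plank=1 shield=2 tin=1
After 8 (gather 2 tin): plank=1 shield=2 tin=3
After 9 (consume 1 tin): plank=1 shield=2 tin=2
After 10 (gather 1 rubber): plank=1 rubber=1 shield=2 tin=2

Answer: plank=1 rubber=1 shield=2 tin=2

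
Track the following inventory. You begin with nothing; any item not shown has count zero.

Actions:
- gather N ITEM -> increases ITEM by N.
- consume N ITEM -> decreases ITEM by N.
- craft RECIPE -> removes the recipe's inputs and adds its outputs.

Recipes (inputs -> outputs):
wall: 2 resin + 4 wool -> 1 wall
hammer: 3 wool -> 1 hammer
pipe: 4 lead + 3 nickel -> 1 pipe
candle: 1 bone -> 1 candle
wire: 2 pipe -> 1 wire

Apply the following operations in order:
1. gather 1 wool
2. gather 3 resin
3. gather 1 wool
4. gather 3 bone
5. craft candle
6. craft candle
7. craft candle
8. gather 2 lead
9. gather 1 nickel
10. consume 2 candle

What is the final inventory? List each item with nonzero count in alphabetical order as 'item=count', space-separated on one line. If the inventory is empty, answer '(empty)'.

After 1 (gather 1 wool): wool=1
After 2 (gather 3 resin): resin=3 wool=1
After 3 (gather 1 wool): resin=3 wool=2
After 4 (gather 3 bone): bone=3 resin=3 wool=2
After 5 (craft candle): bone=2 candle=1 resin=3 wool=2
After 6 (craft candle): bone=1 candle=2 resin=3 wool=2
After 7 (craft candle): candle=3 resin=3 wool=2
After 8 (gather 2 lead): candle=3 lead=2 resin=3 wool=2
After 9 (gather 1 nickel): candle=3 lead=2 nickel=1 resin=3 wool=2
After 10 (consume 2 candle): candle=1 lead=2 nickel=1 resin=3 wool=2

Answer: candle=1 lead=2 nickel=1 resin=3 wool=2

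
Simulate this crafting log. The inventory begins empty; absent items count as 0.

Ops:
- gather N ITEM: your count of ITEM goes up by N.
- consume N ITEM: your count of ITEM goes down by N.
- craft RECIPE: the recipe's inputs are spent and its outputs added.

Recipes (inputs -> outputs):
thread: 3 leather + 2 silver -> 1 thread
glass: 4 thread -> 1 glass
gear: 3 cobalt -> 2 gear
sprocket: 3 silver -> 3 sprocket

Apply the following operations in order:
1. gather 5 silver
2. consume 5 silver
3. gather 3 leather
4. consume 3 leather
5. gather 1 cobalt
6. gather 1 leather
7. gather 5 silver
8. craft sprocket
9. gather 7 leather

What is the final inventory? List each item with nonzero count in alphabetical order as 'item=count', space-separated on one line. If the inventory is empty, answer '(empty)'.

Answer: cobalt=1 leather=8 silver=2 sprocket=3

Derivation:
After 1 (gather 5 silver): silver=5
After 2 (consume 5 silver): (empty)
After 3 (gather 3 leather): leather=3
After 4 (consume 3 leather): (empty)
After 5 (gather 1 cobalt): cobalt=1
After 6 (gather 1 leather): cobalt=1 leather=1
After 7 (gather 5 silver): cobalt=1 leather=1 silver=5
After 8 (craft sprocket): cobalt=1 leather=1 silver=2 sprocket=3
After 9 (gather 7 leather): cobalt=1 leather=8 silver=2 sprocket=3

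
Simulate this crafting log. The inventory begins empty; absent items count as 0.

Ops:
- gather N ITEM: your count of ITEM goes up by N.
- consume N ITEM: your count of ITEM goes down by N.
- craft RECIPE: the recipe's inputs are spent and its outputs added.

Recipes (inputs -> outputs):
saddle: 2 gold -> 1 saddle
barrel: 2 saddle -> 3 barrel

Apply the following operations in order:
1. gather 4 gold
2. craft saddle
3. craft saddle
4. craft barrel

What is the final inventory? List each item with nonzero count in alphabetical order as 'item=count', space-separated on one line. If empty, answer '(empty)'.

Answer: barrel=3

Derivation:
After 1 (gather 4 gold): gold=4
After 2 (craft saddle): gold=2 saddle=1
After 3 (craft saddle): saddle=2
After 4 (craft barrel): barrel=3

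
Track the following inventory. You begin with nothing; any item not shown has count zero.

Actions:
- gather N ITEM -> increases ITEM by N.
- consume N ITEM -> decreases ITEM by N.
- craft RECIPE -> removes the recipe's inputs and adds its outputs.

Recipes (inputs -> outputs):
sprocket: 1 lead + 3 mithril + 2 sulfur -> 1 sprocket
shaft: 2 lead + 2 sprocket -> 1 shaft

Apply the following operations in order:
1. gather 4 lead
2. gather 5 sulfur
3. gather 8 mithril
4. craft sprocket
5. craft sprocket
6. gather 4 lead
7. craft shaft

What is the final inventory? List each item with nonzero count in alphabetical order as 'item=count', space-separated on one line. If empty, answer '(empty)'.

Answer: lead=4 mithril=2 shaft=1 sulfur=1

Derivation:
After 1 (gather 4 lead): lead=4
After 2 (gather 5 sulfur): lead=4 sulfur=5
After 3 (gather 8 mithril): lead=4 mithril=8 sulfur=5
After 4 (craft sprocket): lead=3 mithril=5 sprocket=1 sulfur=3
After 5 (craft sprocket): lead=2 mithril=2 sprocket=2 sulfur=1
After 6 (gather 4 lead): lead=6 mithril=2 sprocket=2 sulfur=1
After 7 (craft shaft): lead=4 mithril=2 shaft=1 sulfur=1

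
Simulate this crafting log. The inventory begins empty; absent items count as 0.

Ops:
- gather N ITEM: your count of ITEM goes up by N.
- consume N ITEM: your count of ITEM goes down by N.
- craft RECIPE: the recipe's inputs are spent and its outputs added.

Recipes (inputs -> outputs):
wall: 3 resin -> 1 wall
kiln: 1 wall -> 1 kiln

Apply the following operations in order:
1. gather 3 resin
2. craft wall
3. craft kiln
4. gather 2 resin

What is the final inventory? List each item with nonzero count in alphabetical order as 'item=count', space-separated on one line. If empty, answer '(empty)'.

After 1 (gather 3 resin): resin=3
After 2 (craft wall): wall=1
After 3 (craft kiln): kiln=1
After 4 (gather 2 resin): kiln=1 resin=2

Answer: kiln=1 resin=2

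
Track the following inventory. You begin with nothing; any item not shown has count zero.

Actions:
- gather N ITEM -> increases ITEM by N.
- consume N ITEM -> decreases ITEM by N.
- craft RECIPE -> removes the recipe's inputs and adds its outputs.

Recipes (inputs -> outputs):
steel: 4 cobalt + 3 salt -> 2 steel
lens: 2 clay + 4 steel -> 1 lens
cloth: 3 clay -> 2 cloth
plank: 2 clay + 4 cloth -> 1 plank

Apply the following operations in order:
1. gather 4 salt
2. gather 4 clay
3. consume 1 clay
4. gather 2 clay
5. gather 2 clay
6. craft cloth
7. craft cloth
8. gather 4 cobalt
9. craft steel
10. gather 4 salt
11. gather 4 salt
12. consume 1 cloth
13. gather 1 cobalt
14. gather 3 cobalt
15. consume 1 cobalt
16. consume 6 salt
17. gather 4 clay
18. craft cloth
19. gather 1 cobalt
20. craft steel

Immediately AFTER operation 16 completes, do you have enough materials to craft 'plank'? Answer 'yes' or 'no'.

Answer: no

Derivation:
After 1 (gather 4 salt): salt=4
After 2 (gather 4 clay): clay=4 salt=4
After 3 (consume 1 clay): clay=3 salt=4
After 4 (gather 2 clay): clay=5 salt=4
After 5 (gather 2 clay): clay=7 salt=4
After 6 (craft cloth): clay=4 cloth=2 salt=4
After 7 (craft cloth): clay=1 cloth=4 salt=4
After 8 (gather 4 cobalt): clay=1 cloth=4 cobalt=4 salt=4
After 9 (craft steel): clay=1 cloth=4 salt=1 steel=2
After 10 (gather 4 salt): clay=1 cloth=4 salt=5 steel=2
After 11 (gather 4 salt): clay=1 cloth=4 salt=9 steel=2
After 12 (consume 1 cloth): clay=1 cloth=3 salt=9 steel=2
After 13 (gather 1 cobalt): clay=1 cloth=3 cobalt=1 salt=9 steel=2
After 14 (gather 3 cobalt): clay=1 cloth=3 cobalt=4 salt=9 steel=2
After 15 (consume 1 cobalt): clay=1 cloth=3 cobalt=3 salt=9 steel=2
After 16 (consume 6 salt): clay=1 cloth=3 cobalt=3 salt=3 steel=2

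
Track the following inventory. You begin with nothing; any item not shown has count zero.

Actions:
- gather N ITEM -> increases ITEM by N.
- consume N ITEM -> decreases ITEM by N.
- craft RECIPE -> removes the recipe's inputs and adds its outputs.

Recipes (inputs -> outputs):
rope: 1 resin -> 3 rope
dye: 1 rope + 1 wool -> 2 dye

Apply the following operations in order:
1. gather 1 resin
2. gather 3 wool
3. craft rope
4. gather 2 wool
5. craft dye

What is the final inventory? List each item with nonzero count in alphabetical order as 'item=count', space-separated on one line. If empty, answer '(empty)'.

After 1 (gather 1 resin): resin=1
After 2 (gather 3 wool): resin=1 wool=3
After 3 (craft rope): rope=3 wool=3
After 4 (gather 2 wool): rope=3 wool=5
After 5 (craft dye): dye=2 rope=2 wool=4

Answer: dye=2 rope=2 wool=4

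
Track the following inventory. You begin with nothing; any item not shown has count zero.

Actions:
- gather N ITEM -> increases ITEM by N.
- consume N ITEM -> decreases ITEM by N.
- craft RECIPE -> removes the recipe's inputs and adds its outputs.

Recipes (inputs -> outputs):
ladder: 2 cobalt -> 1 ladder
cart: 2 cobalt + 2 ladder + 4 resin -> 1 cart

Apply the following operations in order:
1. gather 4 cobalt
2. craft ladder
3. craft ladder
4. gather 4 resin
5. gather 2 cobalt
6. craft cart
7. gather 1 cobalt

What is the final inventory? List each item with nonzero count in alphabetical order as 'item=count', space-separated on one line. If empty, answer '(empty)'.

Answer: cart=1 cobalt=1

Derivation:
After 1 (gather 4 cobalt): cobalt=4
After 2 (craft ladder): cobalt=2 ladder=1
After 3 (craft ladder): ladder=2
After 4 (gather 4 resin): ladder=2 resin=4
After 5 (gather 2 cobalt): cobalt=2 ladder=2 resin=4
After 6 (craft cart): cart=1
After 7 (gather 1 cobalt): cart=1 cobalt=1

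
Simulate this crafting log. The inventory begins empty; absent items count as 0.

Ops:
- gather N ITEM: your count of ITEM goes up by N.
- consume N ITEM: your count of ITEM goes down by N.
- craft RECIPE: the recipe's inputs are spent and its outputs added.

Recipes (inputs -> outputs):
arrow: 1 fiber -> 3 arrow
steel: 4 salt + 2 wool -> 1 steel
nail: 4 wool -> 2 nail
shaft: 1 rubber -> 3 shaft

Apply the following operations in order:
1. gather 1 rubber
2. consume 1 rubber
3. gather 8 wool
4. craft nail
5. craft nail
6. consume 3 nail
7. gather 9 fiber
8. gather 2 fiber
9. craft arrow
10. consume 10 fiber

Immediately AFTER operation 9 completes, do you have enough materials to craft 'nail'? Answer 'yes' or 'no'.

After 1 (gather 1 rubber): rubber=1
After 2 (consume 1 rubber): (empty)
After 3 (gather 8 wool): wool=8
After 4 (craft nail): nail=2 wool=4
After 5 (craft nail): nail=4
After 6 (consume 3 nail): nail=1
After 7 (gather 9 fiber): fiber=9 nail=1
After 8 (gather 2 fiber): fiber=11 nail=1
After 9 (craft arrow): arrow=3 fiber=10 nail=1

Answer: no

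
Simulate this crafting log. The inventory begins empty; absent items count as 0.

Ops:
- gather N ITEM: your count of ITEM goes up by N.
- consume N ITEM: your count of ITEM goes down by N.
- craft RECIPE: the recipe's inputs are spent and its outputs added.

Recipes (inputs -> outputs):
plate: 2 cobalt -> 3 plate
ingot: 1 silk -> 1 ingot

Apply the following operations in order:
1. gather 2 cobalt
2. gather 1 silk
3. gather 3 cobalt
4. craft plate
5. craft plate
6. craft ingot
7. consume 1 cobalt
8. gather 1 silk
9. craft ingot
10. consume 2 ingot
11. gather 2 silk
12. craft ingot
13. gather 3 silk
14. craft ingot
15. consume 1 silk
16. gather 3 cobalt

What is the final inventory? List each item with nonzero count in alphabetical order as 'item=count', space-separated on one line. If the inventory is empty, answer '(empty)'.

After 1 (gather 2 cobalt): cobalt=2
After 2 (gather 1 silk): cobalt=2 silk=1
After 3 (gather 3 cobalt): cobalt=5 silk=1
After 4 (craft plate): cobalt=3 plate=3 silk=1
After 5 (craft plate): cobalt=1 plate=6 silk=1
After 6 (craft ingot): cobalt=1 ingot=1 plate=6
After 7 (consume 1 cobalt): ingot=1 plate=6
After 8 (gather 1 silk): ingot=1 plate=6 silk=1
After 9 (craft ingot): ingot=2 plate=6
After 10 (consume 2 ingot): plate=6
After 11 (gather 2 silk): plate=6 silk=2
After 12 (craft ingot): ingot=1 plate=6 silk=1
After 13 (gather 3 silk): ingot=1 plate=6 silk=4
After 14 (craft ingot): ingot=2 plate=6 silk=3
After 15 (consume 1 silk): ingot=2 plate=6 silk=2
After 16 (gather 3 cobalt): cobalt=3 ingot=2 plate=6 silk=2

Answer: cobalt=3 ingot=2 plate=6 silk=2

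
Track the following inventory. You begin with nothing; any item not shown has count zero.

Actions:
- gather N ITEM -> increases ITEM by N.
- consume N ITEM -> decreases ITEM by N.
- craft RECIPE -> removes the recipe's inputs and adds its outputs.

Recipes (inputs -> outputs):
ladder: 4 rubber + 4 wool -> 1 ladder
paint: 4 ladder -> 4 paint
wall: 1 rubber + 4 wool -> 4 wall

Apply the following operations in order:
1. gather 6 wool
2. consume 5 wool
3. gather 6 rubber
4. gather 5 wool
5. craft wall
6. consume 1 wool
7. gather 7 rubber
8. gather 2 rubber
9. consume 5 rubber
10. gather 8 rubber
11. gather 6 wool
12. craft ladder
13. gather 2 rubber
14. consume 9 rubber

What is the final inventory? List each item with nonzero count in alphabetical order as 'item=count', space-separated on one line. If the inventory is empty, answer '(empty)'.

Answer: ladder=1 rubber=6 wall=4 wool=3

Derivation:
After 1 (gather 6 wool): wool=6
After 2 (consume 5 wool): wool=1
After 3 (gather 6 rubber): rubber=6 wool=1
After 4 (gather 5 wool): rubber=6 wool=6
After 5 (craft wall): rubber=5 wall=4 wool=2
After 6 (consume 1 wool): rubber=5 wall=4 wool=1
After 7 (gather 7 rubber): rubber=12 wall=4 wool=1
After 8 (gather 2 rubber): rubber=14 wall=4 wool=1
After 9 (consume 5 rubber): rubber=9 wall=4 wool=1
After 10 (gather 8 rubber): rubber=17 wall=4 wool=1
After 11 (gather 6 wool): rubber=17 wall=4 wool=7
After 12 (craft ladder): ladder=1 rubber=13 wall=4 wool=3
After 13 (gather 2 rubber): ladder=1 rubber=15 wall=4 wool=3
After 14 (consume 9 rubber): ladder=1 rubber=6 wall=4 wool=3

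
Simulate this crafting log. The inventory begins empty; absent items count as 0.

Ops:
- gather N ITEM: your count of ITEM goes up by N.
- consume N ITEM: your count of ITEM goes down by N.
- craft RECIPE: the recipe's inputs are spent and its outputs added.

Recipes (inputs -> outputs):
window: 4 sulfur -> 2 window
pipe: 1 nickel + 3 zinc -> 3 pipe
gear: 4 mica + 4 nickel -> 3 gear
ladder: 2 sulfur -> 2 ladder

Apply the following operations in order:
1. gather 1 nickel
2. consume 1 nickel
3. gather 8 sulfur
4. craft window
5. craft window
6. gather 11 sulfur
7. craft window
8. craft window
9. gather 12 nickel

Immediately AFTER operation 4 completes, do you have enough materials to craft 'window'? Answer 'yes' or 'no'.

Answer: yes

Derivation:
After 1 (gather 1 nickel): nickel=1
After 2 (consume 1 nickel): (empty)
After 3 (gather 8 sulfur): sulfur=8
After 4 (craft window): sulfur=4 window=2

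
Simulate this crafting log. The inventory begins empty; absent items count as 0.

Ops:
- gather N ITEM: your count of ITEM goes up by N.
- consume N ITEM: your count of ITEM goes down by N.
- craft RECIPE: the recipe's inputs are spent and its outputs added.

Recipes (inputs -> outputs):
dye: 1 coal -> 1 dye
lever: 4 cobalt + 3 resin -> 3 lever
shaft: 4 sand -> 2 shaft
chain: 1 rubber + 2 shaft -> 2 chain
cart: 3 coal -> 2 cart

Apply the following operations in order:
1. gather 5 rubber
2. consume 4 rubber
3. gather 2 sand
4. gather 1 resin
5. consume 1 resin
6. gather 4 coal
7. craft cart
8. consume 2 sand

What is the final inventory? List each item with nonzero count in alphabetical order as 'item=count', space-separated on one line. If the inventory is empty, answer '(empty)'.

After 1 (gather 5 rubber): rubber=5
After 2 (consume 4 rubber): rubber=1
After 3 (gather 2 sand): rubber=1 sand=2
After 4 (gather 1 resin): resin=1 rubber=1 sand=2
After 5 (consume 1 resin): rubber=1 sand=2
After 6 (gather 4 coal): coal=4 rubber=1 sand=2
After 7 (craft cart): cart=2 coal=1 rubber=1 sand=2
After 8 (consume 2 sand): cart=2 coal=1 rubber=1

Answer: cart=2 coal=1 rubber=1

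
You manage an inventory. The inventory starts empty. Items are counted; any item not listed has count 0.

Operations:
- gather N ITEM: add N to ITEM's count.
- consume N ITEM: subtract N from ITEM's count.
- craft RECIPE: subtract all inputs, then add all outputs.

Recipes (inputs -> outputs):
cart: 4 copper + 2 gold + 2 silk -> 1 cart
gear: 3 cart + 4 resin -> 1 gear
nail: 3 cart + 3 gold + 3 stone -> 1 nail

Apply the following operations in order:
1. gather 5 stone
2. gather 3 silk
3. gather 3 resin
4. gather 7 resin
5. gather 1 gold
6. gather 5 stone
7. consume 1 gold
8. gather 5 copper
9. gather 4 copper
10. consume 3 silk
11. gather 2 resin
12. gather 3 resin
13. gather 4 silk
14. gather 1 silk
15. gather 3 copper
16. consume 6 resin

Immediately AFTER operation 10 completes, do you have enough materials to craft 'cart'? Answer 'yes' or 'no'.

Answer: no

Derivation:
After 1 (gather 5 stone): stone=5
After 2 (gather 3 silk): silk=3 stone=5
After 3 (gather 3 resin): resin=3 silk=3 stone=5
After 4 (gather 7 resin): resin=10 silk=3 stone=5
After 5 (gather 1 gold): gold=1 resin=10 silk=3 stone=5
After 6 (gather 5 stone): gold=1 resin=10 silk=3 stone=10
After 7 (consume 1 gold): resin=10 silk=3 stone=10
After 8 (gather 5 copper): copper=5 resin=10 silk=3 stone=10
After 9 (gather 4 copper): copper=9 resin=10 silk=3 stone=10
After 10 (consume 3 silk): copper=9 resin=10 stone=10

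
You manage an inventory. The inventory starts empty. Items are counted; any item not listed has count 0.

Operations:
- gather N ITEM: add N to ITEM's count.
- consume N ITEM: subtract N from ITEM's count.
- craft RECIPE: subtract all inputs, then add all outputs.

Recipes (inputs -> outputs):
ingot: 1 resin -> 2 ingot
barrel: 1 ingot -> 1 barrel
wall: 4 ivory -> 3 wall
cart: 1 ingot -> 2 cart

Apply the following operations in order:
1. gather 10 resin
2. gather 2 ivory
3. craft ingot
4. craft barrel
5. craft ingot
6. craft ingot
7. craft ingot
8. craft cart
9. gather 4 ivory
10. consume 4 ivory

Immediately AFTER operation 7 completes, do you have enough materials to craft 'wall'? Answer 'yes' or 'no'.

After 1 (gather 10 resin): resin=10
After 2 (gather 2 ivory): ivory=2 resin=10
After 3 (craft ingot): ingot=2 ivory=2 resin=9
After 4 (craft barrel): barrel=1 ingot=1 ivory=2 resin=9
After 5 (craft ingot): barrel=1 ingot=3 ivory=2 resin=8
After 6 (craft ingot): barrel=1 ingot=5 ivory=2 resin=7
After 7 (craft ingot): barrel=1 ingot=7 ivory=2 resin=6

Answer: no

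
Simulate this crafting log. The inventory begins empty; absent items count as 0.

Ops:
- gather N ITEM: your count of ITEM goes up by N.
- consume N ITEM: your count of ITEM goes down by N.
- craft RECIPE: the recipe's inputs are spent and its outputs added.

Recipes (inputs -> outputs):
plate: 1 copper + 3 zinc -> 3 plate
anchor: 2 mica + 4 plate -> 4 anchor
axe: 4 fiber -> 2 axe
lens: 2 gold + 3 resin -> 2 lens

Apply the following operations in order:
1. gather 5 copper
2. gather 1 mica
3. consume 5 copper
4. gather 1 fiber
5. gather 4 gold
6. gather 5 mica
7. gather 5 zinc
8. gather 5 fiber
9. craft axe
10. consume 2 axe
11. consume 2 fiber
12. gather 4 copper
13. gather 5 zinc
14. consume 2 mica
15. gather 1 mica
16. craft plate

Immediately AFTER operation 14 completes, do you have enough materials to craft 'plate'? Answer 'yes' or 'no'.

After 1 (gather 5 copper): copper=5
After 2 (gather 1 mica): copper=5 mica=1
After 3 (consume 5 copper): mica=1
After 4 (gather 1 fiber): fiber=1 mica=1
After 5 (gather 4 gold): fiber=1 gold=4 mica=1
After 6 (gather 5 mica): fiber=1 gold=4 mica=6
After 7 (gather 5 zinc): fiber=1 gold=4 mica=6 zinc=5
After 8 (gather 5 fiber): fiber=6 gold=4 mica=6 zinc=5
After 9 (craft axe): axe=2 fiber=2 gold=4 mica=6 zinc=5
After 10 (consume 2 axe): fiber=2 gold=4 mica=6 zinc=5
After 11 (consume 2 fiber): gold=4 mica=6 zinc=5
After 12 (gather 4 copper): copper=4 gold=4 mica=6 zinc=5
After 13 (gather 5 zinc): copper=4 gold=4 mica=6 zinc=10
After 14 (consume 2 mica): copper=4 gold=4 mica=4 zinc=10

Answer: yes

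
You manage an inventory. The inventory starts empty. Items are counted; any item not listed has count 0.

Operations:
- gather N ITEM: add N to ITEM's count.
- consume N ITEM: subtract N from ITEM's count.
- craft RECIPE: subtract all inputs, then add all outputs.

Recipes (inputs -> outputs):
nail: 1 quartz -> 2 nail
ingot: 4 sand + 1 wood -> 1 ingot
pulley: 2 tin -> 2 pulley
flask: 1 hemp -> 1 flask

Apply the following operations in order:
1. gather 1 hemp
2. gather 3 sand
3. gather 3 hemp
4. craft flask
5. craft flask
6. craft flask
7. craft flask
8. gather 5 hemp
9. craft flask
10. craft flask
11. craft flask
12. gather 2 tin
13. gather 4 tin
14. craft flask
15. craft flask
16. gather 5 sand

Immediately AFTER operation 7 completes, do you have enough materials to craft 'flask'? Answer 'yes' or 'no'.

Answer: no

Derivation:
After 1 (gather 1 hemp): hemp=1
After 2 (gather 3 sand): hemp=1 sand=3
After 3 (gather 3 hemp): hemp=4 sand=3
After 4 (craft flask): flask=1 hemp=3 sand=3
After 5 (craft flask): flask=2 hemp=2 sand=3
After 6 (craft flask): flask=3 hemp=1 sand=3
After 7 (craft flask): flask=4 sand=3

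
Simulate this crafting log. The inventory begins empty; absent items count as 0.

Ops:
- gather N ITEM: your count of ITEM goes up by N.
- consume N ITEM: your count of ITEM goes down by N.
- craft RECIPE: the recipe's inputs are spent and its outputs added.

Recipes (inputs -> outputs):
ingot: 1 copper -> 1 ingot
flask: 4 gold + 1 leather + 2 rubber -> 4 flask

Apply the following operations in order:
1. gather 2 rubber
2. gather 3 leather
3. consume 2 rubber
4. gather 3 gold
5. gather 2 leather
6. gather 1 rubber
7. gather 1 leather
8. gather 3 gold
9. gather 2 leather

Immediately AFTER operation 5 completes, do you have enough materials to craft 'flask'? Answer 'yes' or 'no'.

After 1 (gather 2 rubber): rubber=2
After 2 (gather 3 leather): leather=3 rubber=2
After 3 (consume 2 rubber): leather=3
After 4 (gather 3 gold): gold=3 leather=3
After 5 (gather 2 leather): gold=3 leather=5

Answer: no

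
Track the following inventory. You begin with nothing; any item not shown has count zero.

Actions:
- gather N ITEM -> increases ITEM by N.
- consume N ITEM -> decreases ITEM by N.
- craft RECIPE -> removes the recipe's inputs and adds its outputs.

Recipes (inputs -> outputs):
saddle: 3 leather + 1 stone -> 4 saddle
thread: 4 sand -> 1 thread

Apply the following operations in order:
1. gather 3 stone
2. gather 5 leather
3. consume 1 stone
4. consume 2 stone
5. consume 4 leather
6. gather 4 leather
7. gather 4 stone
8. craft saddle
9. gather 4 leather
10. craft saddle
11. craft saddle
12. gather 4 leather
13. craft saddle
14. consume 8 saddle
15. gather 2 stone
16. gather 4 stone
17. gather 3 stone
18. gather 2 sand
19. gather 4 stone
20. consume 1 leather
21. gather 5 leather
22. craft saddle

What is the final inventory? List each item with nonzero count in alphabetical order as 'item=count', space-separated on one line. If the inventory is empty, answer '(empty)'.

After 1 (gather 3 stone): stone=3
After 2 (gather 5 leather): leather=5 stone=3
After 3 (consume 1 stone): leather=5 stone=2
After 4 (consume 2 stone): leather=5
After 5 (consume 4 leather): leather=1
After 6 (gather 4 leather): leather=5
After 7 (gather 4 stone): leather=5 stone=4
After 8 (craft saddle): leather=2 saddle=4 stone=3
After 9 (gather 4 leather): leather=6 saddle=4 stone=3
After 10 (craft saddle): leather=3 saddle=8 stone=2
After 11 (craft saddle): saddle=12 stone=1
After 12 (gather 4 leather): leather=4 saddle=12 stone=1
After 13 (craft saddle): leather=1 saddle=16
After 14 (consume 8 saddle): leather=1 saddle=8
After 15 (gather 2 stone): leather=1 saddle=8 stone=2
After 16 (gather 4 stone): leather=1 saddle=8 stone=6
After 17 (gather 3 stone): leather=1 saddle=8 stone=9
After 18 (gather 2 sand): leather=1 saddle=8 sand=2 stone=9
After 19 (gather 4 stone): leather=1 saddle=8 sand=2 stone=13
After 20 (consume 1 leather): saddle=8 sand=2 stone=13
After 21 (gather 5 leather): leather=5 saddle=8 sand=2 stone=13
After 22 (craft saddle): leather=2 saddle=12 sand=2 stone=12

Answer: leather=2 saddle=12 sand=2 stone=12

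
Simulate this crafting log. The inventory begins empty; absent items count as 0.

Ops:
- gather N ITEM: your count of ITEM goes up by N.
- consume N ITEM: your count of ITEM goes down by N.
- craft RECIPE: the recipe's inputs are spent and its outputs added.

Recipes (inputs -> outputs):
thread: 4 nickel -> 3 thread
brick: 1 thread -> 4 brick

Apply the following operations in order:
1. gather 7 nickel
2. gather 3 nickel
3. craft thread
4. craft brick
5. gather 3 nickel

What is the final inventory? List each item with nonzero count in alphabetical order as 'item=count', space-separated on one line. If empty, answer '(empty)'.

After 1 (gather 7 nickel): nickel=7
After 2 (gather 3 nickel): nickel=10
After 3 (craft thread): nickel=6 thread=3
After 4 (craft brick): brick=4 nickel=6 thread=2
After 5 (gather 3 nickel): brick=4 nickel=9 thread=2

Answer: brick=4 nickel=9 thread=2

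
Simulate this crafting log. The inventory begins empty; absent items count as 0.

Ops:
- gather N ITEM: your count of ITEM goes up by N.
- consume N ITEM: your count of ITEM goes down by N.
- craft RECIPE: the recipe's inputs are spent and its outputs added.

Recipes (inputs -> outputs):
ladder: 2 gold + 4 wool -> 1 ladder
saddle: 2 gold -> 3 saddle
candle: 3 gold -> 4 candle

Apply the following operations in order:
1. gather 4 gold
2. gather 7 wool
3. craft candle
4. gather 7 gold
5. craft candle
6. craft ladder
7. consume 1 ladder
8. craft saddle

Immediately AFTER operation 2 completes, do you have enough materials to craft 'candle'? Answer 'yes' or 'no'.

Answer: yes

Derivation:
After 1 (gather 4 gold): gold=4
After 2 (gather 7 wool): gold=4 wool=7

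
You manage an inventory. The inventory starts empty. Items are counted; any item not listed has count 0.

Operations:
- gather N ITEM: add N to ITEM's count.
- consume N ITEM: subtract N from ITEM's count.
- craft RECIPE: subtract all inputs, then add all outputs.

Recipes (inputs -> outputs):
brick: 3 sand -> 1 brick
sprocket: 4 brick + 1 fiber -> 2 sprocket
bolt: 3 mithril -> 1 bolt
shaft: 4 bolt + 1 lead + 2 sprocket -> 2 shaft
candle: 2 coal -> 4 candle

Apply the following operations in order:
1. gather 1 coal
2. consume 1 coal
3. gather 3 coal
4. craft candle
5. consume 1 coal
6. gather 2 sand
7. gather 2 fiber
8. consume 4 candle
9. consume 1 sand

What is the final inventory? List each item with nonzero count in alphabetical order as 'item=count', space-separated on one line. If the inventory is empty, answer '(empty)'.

Answer: fiber=2 sand=1

Derivation:
After 1 (gather 1 coal): coal=1
After 2 (consume 1 coal): (empty)
After 3 (gather 3 coal): coal=3
After 4 (craft candle): candle=4 coal=1
After 5 (consume 1 coal): candle=4
After 6 (gather 2 sand): candle=4 sand=2
After 7 (gather 2 fiber): candle=4 fiber=2 sand=2
After 8 (consume 4 candle): fiber=2 sand=2
After 9 (consume 1 sand): fiber=2 sand=1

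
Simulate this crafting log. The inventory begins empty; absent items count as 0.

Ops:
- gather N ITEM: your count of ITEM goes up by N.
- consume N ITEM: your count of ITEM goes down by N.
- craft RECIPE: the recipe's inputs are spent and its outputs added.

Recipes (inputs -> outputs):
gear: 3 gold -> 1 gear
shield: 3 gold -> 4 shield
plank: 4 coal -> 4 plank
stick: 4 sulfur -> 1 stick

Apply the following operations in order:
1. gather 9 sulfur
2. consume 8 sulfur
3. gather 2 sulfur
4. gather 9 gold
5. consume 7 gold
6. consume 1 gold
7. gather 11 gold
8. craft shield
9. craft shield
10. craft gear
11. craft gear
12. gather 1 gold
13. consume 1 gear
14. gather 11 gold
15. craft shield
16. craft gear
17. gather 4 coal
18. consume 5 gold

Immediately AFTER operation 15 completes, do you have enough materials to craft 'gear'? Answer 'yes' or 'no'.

After 1 (gather 9 sulfur): sulfur=9
After 2 (consume 8 sulfur): sulfur=1
After 3 (gather 2 sulfur): sulfur=3
After 4 (gather 9 gold): gold=9 sulfur=3
After 5 (consume 7 gold): gold=2 sulfur=3
After 6 (consume 1 gold): gold=1 sulfur=3
After 7 (gather 11 gold): gold=12 sulfur=3
After 8 (craft shield): gold=9 shield=4 sulfur=3
After 9 (craft shield): gold=6 shield=8 sulfur=3
After 10 (craft gear): gear=1 gold=3 shield=8 sulfur=3
After 11 (craft gear): gear=2 shield=8 sulfur=3
After 12 (gather 1 gold): gear=2 gold=1 shield=8 sulfur=3
After 13 (consume 1 gear): gear=1 gold=1 shield=8 sulfur=3
After 14 (gather 11 gold): gear=1 gold=12 shield=8 sulfur=3
After 15 (craft shield): gear=1 gold=9 shield=12 sulfur=3

Answer: yes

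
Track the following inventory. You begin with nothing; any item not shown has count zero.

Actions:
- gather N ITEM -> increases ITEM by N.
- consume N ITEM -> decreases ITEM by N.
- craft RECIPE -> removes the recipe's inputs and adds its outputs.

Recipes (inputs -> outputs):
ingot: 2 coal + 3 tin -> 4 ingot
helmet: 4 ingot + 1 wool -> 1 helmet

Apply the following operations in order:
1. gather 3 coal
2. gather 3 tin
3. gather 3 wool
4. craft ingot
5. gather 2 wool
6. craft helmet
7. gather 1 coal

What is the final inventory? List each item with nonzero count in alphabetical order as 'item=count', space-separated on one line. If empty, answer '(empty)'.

Answer: coal=2 helmet=1 wool=4

Derivation:
After 1 (gather 3 coal): coal=3
After 2 (gather 3 tin): coal=3 tin=3
After 3 (gather 3 wool): coal=3 tin=3 wool=3
After 4 (craft ingot): coal=1 ingot=4 wool=3
After 5 (gather 2 wool): coal=1 ingot=4 wool=5
After 6 (craft helmet): coal=1 helmet=1 wool=4
After 7 (gather 1 coal): coal=2 helmet=1 wool=4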